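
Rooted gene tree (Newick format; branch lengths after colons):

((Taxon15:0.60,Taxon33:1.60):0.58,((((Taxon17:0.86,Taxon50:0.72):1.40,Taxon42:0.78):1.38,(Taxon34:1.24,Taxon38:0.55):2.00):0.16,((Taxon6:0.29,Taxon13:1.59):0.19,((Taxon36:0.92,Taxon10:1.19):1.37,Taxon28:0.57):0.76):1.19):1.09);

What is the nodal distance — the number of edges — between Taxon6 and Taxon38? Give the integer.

6

The MRCA of Taxon6 and Taxon38 is the node subtending ((((Taxon17,Taxon50),Taxon42),(Taxon34,Taxon38)),((Taxon6,Taxon13),((Taxon36,Taxon10),Taxon28))).
From Taxon6 up to that node: 3 branches. From Taxon38 up to the same node: 3 branches. Total: 3 + 3 = 6.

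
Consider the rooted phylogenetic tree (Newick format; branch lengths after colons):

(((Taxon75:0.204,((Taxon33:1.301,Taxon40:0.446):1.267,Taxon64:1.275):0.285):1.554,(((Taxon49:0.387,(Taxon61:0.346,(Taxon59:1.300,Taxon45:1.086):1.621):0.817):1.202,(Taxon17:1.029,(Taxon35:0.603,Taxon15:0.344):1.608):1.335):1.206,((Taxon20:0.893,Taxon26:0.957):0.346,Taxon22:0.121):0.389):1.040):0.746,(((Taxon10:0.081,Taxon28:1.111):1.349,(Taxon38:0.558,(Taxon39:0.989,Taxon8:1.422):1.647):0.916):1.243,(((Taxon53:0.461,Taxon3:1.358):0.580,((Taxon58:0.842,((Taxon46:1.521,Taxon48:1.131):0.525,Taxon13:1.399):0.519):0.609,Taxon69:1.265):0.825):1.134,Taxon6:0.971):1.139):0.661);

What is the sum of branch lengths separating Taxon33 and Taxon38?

The path runs Taxon33 → … → MRCA → … → Taxon38; the MRCA is the root of the tree.
Branch lengths along that path: 1.301 + 1.267 + 0.285 + 1.554 + 0.746 + 0.661 + 1.243 + 0.916 + 0.558 = 8.531.

8.531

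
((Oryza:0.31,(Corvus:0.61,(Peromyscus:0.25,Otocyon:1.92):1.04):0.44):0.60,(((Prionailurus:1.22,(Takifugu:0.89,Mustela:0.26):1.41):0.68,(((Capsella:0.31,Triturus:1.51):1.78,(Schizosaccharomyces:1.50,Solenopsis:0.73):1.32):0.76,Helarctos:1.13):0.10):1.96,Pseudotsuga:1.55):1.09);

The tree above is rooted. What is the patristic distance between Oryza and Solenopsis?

6.87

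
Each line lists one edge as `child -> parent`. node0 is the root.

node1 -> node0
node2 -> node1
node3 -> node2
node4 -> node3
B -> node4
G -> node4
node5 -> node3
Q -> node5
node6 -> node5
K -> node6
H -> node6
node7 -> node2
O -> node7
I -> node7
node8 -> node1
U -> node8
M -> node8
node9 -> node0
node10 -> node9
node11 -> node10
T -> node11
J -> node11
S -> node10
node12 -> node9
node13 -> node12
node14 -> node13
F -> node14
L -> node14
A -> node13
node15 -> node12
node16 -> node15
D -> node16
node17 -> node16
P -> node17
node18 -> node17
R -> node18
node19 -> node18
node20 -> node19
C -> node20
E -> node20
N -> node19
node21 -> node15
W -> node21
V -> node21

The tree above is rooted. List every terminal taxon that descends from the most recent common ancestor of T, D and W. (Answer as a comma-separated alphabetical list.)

Tracing T: it sits inside (T,J).
Tracing D: it sits inside (D,(P,(R,((C,E),N)))).
Tracing W: it sits inside (W,V).
The smallest clade enclosing all 3 is (((T,J),S),(((F,L),A),((D,(P,(R,((C,E),N)))),(W,V)))); the answer is its 14 terminal taxa in alphabetical order.

A, C, D, E, F, J, L, N, P, R, S, T, V, W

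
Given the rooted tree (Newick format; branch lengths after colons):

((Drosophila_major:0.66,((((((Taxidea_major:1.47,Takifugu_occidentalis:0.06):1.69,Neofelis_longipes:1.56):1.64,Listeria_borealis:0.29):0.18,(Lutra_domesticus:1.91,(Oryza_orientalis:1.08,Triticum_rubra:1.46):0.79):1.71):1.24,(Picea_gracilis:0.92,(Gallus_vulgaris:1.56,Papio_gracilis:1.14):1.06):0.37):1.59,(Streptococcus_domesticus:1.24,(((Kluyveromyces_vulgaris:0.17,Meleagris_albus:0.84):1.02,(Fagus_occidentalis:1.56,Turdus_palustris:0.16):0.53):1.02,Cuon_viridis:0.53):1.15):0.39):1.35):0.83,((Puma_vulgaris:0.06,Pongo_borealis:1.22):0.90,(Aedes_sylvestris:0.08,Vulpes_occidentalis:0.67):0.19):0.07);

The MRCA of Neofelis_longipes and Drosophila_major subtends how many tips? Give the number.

17

The MRCA of Neofelis_longipes and Drosophila_major is the node subtending (Drosophila_major,((((((Taxidea_major,Takifugu_occidentalis),Neofelis_longipes),Listeria_borealis),(Lutra_domesticus,(Oryza_orientalis,Triticum_rubra))),(Picea_gracilis,(Gallus_vulgaris,Papio_gracilis))),(Streptococcus_domesticus,(((Kluyveromyces_vulgaris,Meleagris_albus),(Fagus_occidentalis,Turdus_palustris)),Cuon_viridis)))).
That clade contains 17 terminal taxa: Cuon_viridis, Drosophila_major, Fagus_occidentalis, Gallus_vulgaris, Kluyveromyces_vulgaris, Listeria_borealis, Lutra_domesticus, Meleagris_albus, Neofelis_longipes, Oryza_orientalis, Papio_gracilis, Picea_gracilis, Streptococcus_domesticus, Takifugu_occidentalis, Taxidea_major, Triticum_rubra, Turdus_palustris.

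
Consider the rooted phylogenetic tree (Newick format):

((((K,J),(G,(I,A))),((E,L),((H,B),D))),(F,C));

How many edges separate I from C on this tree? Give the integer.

The MRCA of I and C is the root of the tree.
From I up to that node: 5 branches. From C up to the same node: 2 branches. Total: 5 + 2 = 7.

7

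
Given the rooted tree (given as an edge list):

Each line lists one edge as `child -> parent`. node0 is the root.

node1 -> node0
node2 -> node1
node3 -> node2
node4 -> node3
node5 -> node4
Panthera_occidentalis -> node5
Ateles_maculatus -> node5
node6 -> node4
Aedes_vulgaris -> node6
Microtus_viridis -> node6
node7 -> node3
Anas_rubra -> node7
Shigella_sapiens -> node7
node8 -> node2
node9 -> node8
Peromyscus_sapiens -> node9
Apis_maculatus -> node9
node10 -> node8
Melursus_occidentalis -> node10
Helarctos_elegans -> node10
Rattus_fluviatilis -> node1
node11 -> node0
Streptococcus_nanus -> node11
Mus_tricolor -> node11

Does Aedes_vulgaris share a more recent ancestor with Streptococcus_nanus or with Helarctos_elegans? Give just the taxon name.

Helarctos_elegans

The MRCA of Aedes_vulgaris and Helarctos_elegans subtends ((((Panthera_occidentalis,Ateles_maculatus),(Aedes_vulgaris,Microtus_viridis)),(Anas_rubra,Shigella_sapiens)),((Peromyscus_sapiens,Apis_maculatus),(Melursus_occidentalis,Helarctos_elegans))) (10 taxa).
The MRCA of Aedes_vulgaris and Streptococcus_nanus is the root, subtending the entire tree (13 taxa).
The first is nested inside the second, so Aedes_vulgaris shares a more recent common ancestor with Helarctos_elegans.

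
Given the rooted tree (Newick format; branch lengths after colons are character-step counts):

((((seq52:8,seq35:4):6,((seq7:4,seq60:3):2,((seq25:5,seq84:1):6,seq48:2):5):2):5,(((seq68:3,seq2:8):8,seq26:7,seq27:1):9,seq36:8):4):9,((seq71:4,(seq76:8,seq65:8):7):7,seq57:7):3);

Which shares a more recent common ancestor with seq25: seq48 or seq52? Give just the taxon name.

The MRCA of seq25 and seq48 subtends ((seq25,seq84),seq48) (3 taxa).
The MRCA of seq25 and seq52 subtends ((seq52,seq35),((seq7,seq60),((seq25,seq84),seq48))) (7 taxa).
The first is nested inside the second, so seq25 shares a more recent common ancestor with seq48.

seq48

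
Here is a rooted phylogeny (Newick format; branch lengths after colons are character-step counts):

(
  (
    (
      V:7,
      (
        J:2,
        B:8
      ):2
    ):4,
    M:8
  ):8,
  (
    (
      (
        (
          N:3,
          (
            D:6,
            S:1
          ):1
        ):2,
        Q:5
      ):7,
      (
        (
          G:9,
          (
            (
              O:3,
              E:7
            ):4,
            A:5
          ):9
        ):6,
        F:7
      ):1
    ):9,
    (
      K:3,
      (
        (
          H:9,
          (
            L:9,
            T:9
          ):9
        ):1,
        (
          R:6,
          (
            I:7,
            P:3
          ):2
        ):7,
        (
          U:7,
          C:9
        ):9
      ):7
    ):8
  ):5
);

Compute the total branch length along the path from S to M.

The path runs S → … → MRCA → … → M; the MRCA is the root of the tree.
Branch lengths along that path: 1 + 1 + 2 + 7 + 9 + 5 + 8 + 8 = 41.

41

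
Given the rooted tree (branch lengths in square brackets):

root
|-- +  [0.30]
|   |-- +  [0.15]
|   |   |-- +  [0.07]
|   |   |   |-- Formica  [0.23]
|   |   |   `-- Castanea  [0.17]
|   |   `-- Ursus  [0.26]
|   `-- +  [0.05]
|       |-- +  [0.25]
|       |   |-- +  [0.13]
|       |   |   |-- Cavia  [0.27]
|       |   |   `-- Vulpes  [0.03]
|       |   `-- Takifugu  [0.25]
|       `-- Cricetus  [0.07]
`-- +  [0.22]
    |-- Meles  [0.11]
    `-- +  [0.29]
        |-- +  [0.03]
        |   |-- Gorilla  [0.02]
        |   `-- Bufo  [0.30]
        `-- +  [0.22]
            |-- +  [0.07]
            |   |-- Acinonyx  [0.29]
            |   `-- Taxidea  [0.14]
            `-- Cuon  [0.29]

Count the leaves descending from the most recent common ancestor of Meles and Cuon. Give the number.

The MRCA of Meles and Cuon is the node subtending (Meles,((Gorilla,Bufo),((Acinonyx,Taxidea),Cuon))).
That clade contains 6 terminal taxa: Acinonyx, Bufo, Cuon, Gorilla, Meles, Taxidea.

6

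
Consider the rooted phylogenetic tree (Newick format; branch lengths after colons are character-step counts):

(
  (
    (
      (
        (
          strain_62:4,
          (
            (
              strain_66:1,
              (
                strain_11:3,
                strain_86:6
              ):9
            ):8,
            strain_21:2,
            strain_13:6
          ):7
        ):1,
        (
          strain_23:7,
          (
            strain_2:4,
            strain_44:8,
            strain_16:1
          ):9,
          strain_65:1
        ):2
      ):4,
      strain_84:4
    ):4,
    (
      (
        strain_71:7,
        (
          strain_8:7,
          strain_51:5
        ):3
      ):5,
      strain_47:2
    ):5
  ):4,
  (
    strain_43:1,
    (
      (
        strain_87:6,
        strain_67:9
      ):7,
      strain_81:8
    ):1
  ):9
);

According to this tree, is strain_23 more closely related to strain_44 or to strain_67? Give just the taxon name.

The MRCA of strain_23 and strain_44 subtends (strain_23,(strain_2,strain_44,strain_16),strain_65) (5 taxa).
The MRCA of strain_23 and strain_67 is the root, subtending the entire tree (20 taxa).
The first is nested inside the second, so strain_23 shares a more recent common ancestor with strain_44.

strain_44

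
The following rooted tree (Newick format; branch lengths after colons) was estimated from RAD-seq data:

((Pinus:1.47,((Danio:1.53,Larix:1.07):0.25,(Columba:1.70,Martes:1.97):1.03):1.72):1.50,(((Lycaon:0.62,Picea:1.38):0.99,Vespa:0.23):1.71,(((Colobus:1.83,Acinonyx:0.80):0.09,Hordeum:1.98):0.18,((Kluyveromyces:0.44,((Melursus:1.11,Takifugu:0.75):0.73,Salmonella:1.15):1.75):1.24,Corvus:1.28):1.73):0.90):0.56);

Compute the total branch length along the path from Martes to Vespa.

8.72

The path runs Martes → … → MRCA → … → Vespa; the MRCA is the root of the tree.
Branch lengths along that path: 1.97 + 1.03 + 1.72 + 1.50 + 0.56 + 1.71 + 0.23 = 8.72.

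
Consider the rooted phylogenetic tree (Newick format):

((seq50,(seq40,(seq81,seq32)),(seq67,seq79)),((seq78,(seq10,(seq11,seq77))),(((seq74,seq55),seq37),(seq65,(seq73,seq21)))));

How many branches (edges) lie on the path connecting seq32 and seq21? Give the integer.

9

The MRCA of seq32 and seq21 is the root of the tree.
From seq32 up to that node: 4 branches. From seq21 up to the same node: 5 branches. Total: 4 + 5 = 9.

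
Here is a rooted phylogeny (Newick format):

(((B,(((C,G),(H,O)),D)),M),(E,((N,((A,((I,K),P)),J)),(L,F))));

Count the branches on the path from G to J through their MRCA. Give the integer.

The MRCA of G and J is the root of the tree.
From G up to that node: 6 branches. From J up to the same node: 5 branches. Total: 6 + 5 = 11.

11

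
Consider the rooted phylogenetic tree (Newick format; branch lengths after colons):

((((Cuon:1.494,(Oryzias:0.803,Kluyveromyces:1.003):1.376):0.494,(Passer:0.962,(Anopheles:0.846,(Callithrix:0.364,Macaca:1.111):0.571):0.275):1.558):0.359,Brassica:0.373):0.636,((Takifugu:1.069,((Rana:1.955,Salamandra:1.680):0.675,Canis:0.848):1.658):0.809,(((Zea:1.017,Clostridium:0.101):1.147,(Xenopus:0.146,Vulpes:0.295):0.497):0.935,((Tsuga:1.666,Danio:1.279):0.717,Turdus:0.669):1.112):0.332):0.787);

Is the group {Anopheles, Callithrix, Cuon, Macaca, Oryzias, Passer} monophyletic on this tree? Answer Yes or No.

No

The MRCA of the listed taxa subtends ((Cuon,(Oryzias,Kluyveromyces)),(Passer,(Anopheles,(Callithrix,Macaca)))).
That clade also contains Kluyveromyces, which is not in the proposed group, so the group is not monophyletic.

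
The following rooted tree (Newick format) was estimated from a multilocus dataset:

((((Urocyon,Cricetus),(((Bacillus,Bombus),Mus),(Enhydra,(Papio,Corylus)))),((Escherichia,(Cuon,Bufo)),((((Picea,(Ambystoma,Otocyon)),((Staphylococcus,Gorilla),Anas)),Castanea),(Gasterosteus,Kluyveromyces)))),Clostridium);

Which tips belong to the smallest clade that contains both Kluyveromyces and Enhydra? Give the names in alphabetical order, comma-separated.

Tracing Kluyveromyces: it sits inside (Gasterosteus,Kluyveromyces).
Tracing Enhydra: it sits inside (Enhydra,(Papio,Corylus)).
The smallest clade enclosing both is (((Urocyon,Cricetus),(((Bacillus,Bombus),Mus),(Enhydra,(Papio,Corylus)))),((Escherichia,(Cuon,Bufo)),((((Picea,(Ambystoma,Otocyon)),((Staphylococcus,Gorilla),Anas)),Castanea),(Gasterosteus,Kluyveromyces)))); the answer is its 20 terminal taxa in alphabetical order.

Ambystoma, Anas, Bacillus, Bombus, Bufo, Castanea, Corylus, Cricetus, Cuon, Enhydra, Escherichia, Gasterosteus, Gorilla, Kluyveromyces, Mus, Otocyon, Papio, Picea, Staphylococcus, Urocyon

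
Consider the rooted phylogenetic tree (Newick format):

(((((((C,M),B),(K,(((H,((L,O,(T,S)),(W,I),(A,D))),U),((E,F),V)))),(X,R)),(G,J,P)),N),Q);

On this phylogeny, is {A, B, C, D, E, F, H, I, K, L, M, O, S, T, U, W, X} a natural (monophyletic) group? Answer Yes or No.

No

The MRCA of the listed taxa subtends ((((C,M),B),(K,(((H,((L,O,(T,S)),(W,I),(A,D))),U),((E,F),V)))),(X,R)).
That clade also contains R, V, which are not in the proposed group, so the group is not monophyletic.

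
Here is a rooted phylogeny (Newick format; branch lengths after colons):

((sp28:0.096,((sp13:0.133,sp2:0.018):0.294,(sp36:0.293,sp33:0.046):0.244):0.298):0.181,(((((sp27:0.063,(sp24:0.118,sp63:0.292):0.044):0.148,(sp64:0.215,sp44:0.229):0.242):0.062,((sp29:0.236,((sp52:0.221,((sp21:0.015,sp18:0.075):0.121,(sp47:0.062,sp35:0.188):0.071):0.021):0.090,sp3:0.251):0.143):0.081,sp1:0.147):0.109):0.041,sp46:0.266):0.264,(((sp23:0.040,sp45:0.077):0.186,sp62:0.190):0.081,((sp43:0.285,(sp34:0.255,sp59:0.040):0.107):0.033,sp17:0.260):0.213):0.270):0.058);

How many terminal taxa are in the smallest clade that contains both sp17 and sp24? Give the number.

The MRCA of sp17 and sp24 is the node subtending (((((sp27,(sp24,sp63)),(sp64,sp44)),((sp29,((sp52,((sp21,sp18),(sp47,sp35))),sp3)),sp1)),sp46),(((sp23,sp45),sp62),((sp43,(sp34,sp59)),sp17))).
That clade contains 21 terminal taxa: sp1, sp17, sp18, sp21, sp23, sp24, sp27, sp29, sp3, sp34, sp35, sp43, sp44, sp45, sp46, sp47, sp52, sp59, sp62, sp63, sp64.

21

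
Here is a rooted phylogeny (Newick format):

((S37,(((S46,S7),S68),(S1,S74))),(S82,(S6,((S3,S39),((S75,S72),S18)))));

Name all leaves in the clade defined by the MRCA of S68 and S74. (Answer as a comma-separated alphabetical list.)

S1, S46, S68, S7, S74

Tracing S68: it sits inside ((S46,S7),S68).
Tracing S74: it sits inside (S1,S74).
The smallest clade enclosing both is (((S46,S7),S68),(S1,S74)); the answer is its 5 terminal taxa in alphabetical order.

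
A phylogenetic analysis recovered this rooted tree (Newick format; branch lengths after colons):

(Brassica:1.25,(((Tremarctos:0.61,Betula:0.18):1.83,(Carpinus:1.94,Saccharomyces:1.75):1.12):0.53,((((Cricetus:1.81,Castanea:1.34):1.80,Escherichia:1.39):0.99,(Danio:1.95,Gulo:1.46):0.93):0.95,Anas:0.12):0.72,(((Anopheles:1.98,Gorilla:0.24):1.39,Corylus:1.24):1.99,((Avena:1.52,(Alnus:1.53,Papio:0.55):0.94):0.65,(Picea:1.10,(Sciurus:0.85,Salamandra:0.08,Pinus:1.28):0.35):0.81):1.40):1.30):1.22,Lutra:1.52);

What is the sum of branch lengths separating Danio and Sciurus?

9.26

The path runs Danio → … → MRCA → … → Sciurus; the MRCA is the node subtending (((Tremarctos,Betula),(Carpinus,Saccharomyces)),((((Cricetus,Castanea),Escherichia),(Danio,Gulo)),Anas),(((Anopheles,Gorilla),Corylus),((Avena,(Alnus,Papio)),(Picea,(Sciurus,Salamandra,Pinus))))).
Branch lengths along that path: 1.95 + 0.93 + 0.95 + 0.72 + 1.30 + 1.40 + 0.81 + 0.35 + 0.85 = 9.26.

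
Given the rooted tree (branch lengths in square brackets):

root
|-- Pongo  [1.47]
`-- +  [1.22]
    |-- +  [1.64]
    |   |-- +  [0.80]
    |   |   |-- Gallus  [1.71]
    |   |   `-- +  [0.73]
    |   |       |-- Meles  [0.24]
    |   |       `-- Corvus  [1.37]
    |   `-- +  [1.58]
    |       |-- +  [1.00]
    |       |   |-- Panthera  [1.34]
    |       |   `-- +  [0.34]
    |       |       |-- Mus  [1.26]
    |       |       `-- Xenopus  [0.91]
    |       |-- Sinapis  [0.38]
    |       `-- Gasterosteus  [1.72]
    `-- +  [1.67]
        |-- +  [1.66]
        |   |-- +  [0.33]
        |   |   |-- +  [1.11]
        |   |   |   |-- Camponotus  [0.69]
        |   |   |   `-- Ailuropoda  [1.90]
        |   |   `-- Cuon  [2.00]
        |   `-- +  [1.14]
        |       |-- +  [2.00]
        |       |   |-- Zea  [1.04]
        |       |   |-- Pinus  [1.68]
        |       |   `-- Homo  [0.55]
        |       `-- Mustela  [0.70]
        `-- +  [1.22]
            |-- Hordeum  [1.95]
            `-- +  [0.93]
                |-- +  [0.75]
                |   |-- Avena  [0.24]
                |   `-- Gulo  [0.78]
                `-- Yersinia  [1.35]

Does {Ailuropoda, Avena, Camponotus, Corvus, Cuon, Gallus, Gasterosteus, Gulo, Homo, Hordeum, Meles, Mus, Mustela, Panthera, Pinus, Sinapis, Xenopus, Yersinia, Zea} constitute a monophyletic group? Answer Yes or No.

Yes

The most recent common ancestor of these taxa subtends (((Gallus,(Meles,Corvus)),((Panthera,(Mus,Xenopus)),Sinapis,Gasterosteus)),((((Camponotus,Ailuropoda),Cuon),((Zea,Pinus,Homo),Mustela)),(Hordeum,((Avena,Gulo),Yersinia)))).
That clade has exactly 19 tips — every listed taxon and nothing else — so the group is monophyletic.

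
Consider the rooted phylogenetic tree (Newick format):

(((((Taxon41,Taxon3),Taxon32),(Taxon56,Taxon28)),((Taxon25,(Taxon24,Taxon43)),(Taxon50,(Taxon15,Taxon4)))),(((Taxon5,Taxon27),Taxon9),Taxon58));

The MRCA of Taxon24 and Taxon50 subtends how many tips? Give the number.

6

The MRCA of Taxon24 and Taxon50 is the node subtending ((Taxon25,(Taxon24,Taxon43)),(Taxon50,(Taxon15,Taxon4))).
That clade contains 6 terminal taxa: Taxon15, Taxon24, Taxon25, Taxon4, Taxon43, Taxon50.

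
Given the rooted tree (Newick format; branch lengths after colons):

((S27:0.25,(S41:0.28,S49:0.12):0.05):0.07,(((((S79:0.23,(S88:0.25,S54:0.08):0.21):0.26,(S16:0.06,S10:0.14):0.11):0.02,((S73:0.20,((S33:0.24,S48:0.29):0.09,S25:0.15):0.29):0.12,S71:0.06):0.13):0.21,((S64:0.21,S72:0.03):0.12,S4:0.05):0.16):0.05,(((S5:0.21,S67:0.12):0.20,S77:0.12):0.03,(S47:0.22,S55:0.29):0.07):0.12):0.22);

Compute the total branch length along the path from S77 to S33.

1.40

The path runs S77 → … → MRCA → … → S33; the MRCA is the node subtending (((((S79,(S88,S54)),(S16,S10)),((S73,((S33,S48),S25)),S71)),((S64,S72),S4)),(((S5,S67),S77),(S47,S55))).
Branch lengths along that path: 0.12 + 0.03 + 0.12 + 0.05 + 0.21 + 0.13 + 0.12 + 0.29 + 0.09 + 0.24 = 1.40.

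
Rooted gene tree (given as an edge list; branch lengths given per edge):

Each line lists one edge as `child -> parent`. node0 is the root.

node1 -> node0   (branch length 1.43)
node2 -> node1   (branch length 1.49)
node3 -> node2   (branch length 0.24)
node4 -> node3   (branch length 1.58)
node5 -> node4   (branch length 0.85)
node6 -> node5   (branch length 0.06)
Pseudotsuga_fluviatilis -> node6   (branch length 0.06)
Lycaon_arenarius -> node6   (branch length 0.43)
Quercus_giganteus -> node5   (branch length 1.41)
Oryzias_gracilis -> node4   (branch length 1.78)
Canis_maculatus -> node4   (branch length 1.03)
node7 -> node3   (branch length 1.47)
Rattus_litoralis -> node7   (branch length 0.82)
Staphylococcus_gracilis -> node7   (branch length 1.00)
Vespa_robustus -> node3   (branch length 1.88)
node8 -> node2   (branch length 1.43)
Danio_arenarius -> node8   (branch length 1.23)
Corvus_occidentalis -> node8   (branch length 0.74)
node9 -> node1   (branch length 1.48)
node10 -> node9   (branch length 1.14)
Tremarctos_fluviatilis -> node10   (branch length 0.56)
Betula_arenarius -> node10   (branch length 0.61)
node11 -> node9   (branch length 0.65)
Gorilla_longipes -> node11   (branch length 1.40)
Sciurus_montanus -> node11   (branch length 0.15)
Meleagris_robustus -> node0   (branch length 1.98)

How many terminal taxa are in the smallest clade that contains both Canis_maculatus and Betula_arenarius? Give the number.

The MRCA of Canis_maculatus and Betula_arenarius is the node subtending ((((((Pseudotsuga_fluviatilis,Lycaon_arenarius),Quercus_giganteus),Oryzias_gracilis,Canis_maculatus),(Rattus_litoralis,Staphylococcus_gracilis),Vespa_robustus),(Danio_arenarius,Corvus_occidentalis)),((Tremarctos_fluviatilis,Betula_arenarius),(Gorilla_longipes,Sciurus_montanus))).
That clade contains 14 terminal taxa: Betula_arenarius, Canis_maculatus, Corvus_occidentalis, Danio_arenarius, Gorilla_longipes, Lycaon_arenarius, Oryzias_gracilis, Pseudotsuga_fluviatilis, Quercus_giganteus, Rattus_litoralis, Sciurus_montanus, Staphylococcus_gracilis, Tremarctos_fluviatilis, Vespa_robustus.

14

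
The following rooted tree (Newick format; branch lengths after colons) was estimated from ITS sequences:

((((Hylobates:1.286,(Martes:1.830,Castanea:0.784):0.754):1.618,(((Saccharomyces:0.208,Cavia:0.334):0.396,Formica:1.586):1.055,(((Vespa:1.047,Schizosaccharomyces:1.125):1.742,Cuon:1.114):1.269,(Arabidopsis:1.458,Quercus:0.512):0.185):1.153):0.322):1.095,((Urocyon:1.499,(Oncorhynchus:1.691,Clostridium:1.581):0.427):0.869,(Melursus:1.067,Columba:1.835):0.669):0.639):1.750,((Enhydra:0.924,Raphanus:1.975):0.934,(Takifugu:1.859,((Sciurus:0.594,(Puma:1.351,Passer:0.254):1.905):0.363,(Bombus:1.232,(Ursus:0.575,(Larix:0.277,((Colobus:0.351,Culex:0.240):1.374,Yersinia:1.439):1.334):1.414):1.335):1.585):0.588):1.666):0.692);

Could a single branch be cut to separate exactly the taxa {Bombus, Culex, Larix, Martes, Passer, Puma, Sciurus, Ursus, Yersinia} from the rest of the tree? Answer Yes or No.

No

The MRCA of the listed taxa is the root, so the smallest clade containing them is the whole tree.
That clade also contains Arabidopsis, Castanea, Cavia, Clostridium, Colobus, Columba, Cuon, Enhydra, Formica, Hylobates, Melursus, Oncorhynchus, Quercus, Raphanus, Saccharomyces, Schizosaccharomyces, Takifugu, Urocyon, Vespa, which are not in the proposed group, so the group is not monophyletic.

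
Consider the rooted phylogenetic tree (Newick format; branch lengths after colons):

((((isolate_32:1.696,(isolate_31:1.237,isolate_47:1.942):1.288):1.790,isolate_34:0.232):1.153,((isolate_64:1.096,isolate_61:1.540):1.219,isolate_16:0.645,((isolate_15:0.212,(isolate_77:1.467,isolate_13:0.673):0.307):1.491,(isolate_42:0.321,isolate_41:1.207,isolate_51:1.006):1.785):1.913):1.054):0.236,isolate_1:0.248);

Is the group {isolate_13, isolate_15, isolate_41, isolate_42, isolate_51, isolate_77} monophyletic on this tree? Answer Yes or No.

Yes

The most recent common ancestor of these taxa subtends ((isolate_15,(isolate_77,isolate_13)),(isolate_42,isolate_41,isolate_51)).
That clade has exactly 6 tips — every listed taxon and nothing else — so the group is monophyletic.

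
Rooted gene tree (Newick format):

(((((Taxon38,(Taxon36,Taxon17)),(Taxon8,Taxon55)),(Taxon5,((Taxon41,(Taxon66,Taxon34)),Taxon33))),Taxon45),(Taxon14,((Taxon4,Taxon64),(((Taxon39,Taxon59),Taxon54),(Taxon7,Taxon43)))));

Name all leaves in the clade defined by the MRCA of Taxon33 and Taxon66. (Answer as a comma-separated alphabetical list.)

Tracing Taxon33: it sits inside ((Taxon41,(Taxon66,Taxon34)),Taxon33).
Tracing Taxon66: it sits inside (Taxon66,Taxon34).
The smallest clade enclosing both is ((Taxon41,(Taxon66,Taxon34)),Taxon33); the answer is its 4 terminal taxa in alphabetical order.

Taxon33, Taxon34, Taxon41, Taxon66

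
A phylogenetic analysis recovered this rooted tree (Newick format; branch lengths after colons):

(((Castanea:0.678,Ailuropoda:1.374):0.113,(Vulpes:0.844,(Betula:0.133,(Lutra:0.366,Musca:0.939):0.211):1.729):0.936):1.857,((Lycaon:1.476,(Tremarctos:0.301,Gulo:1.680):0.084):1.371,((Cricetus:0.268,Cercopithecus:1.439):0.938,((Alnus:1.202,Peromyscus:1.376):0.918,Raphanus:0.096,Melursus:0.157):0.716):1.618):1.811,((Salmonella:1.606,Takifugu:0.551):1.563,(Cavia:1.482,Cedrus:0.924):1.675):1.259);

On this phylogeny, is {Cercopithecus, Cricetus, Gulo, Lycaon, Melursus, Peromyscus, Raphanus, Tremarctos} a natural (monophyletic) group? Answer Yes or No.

No

The MRCA of the listed taxa subtends ((Lycaon,(Tremarctos,Gulo)),((Cricetus,Cercopithecus),((Alnus,Peromyscus),Raphanus,Melursus))).
That clade also contains Alnus, which is not in the proposed group, so the group is not monophyletic.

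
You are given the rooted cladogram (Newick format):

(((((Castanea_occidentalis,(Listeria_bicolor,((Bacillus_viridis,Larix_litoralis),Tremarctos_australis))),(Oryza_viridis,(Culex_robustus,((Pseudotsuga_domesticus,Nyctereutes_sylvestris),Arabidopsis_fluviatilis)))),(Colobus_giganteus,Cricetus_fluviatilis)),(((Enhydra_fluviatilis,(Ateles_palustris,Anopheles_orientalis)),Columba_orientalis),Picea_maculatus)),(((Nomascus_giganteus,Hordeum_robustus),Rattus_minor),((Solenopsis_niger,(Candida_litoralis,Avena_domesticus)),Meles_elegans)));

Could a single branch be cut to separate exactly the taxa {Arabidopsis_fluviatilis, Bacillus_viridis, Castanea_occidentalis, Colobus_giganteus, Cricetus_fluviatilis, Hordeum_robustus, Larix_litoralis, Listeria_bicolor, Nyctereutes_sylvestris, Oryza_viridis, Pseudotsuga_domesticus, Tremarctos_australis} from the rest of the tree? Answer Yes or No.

The MRCA of the listed taxa is the root, so the smallest clade containing them is the whole tree.
That clade also contains Anopheles_orientalis, Ateles_palustris, Avena_domesticus, Candida_litoralis, Columba_orientalis, Culex_robustus, Enhydra_fluviatilis, Meles_elegans, Nomascus_giganteus, Picea_maculatus, Rattus_minor, Solenopsis_niger, which are not in the proposed group, so the group is not monophyletic.

No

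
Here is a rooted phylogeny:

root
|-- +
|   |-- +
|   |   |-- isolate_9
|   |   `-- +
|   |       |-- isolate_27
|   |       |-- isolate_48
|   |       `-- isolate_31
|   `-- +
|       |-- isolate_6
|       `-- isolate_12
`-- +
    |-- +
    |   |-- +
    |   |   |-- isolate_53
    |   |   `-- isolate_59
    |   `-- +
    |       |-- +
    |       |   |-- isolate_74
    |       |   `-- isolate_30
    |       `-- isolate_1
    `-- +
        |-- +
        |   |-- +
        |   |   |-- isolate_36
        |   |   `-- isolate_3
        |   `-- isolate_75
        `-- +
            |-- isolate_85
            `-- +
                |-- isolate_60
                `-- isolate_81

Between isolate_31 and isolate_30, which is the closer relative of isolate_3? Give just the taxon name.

The MRCA of isolate_3 and isolate_30 subtends (((isolate_53,isolate_59),((isolate_74,isolate_30),isolate_1)),(((isolate_36,isolate_3),isolate_75),(isolate_85,(isolate_60,isolate_81)))) (11 taxa).
The MRCA of isolate_3 and isolate_31 is the root, subtending the entire tree (17 taxa).
The first is nested inside the second, so isolate_3 shares a more recent common ancestor with isolate_30.

isolate_30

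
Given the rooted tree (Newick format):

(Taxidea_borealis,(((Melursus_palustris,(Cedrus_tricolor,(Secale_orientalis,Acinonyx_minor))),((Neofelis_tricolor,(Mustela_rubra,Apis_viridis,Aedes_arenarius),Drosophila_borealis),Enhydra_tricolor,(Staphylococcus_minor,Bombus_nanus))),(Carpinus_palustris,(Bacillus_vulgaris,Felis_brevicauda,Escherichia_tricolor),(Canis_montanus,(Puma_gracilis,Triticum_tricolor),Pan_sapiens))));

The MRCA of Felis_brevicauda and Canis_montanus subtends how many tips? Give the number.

8

The MRCA of Felis_brevicauda and Canis_montanus is the node subtending (Carpinus_palustris,(Bacillus_vulgaris,Felis_brevicauda,Escherichia_tricolor),(Canis_montanus,(Puma_gracilis,Triticum_tricolor),Pan_sapiens)).
That clade contains 8 terminal taxa: Bacillus_vulgaris, Canis_montanus, Carpinus_palustris, Escherichia_tricolor, Felis_brevicauda, Pan_sapiens, Puma_gracilis, Triticum_tricolor.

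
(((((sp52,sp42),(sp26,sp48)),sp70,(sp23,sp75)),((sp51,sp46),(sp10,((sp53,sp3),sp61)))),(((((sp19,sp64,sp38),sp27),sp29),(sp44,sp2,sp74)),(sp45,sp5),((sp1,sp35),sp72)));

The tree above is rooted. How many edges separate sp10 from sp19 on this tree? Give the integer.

The MRCA of sp10 and sp19 is the root of the tree.
From sp10 up to that node: 4 branches. From sp19 up to the same node: 6 branches. Total: 4 + 6 = 10.

10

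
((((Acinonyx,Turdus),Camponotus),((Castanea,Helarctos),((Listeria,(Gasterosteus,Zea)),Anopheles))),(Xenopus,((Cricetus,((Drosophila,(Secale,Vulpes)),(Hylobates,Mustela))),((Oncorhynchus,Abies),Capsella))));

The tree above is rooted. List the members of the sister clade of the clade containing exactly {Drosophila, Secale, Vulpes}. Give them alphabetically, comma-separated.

Hylobates, Mustela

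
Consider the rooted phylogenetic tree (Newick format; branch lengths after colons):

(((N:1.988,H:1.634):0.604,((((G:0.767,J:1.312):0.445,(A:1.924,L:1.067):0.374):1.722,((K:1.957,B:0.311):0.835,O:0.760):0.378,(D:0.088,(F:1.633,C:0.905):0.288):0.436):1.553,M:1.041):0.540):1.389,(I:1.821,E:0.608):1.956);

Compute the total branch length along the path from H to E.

The path runs H → … → MRCA → … → E; the MRCA is the root of the tree.
Branch lengths along that path: 1.634 + 0.604 + 1.389 + 1.956 + 0.608 = 6.191.

6.191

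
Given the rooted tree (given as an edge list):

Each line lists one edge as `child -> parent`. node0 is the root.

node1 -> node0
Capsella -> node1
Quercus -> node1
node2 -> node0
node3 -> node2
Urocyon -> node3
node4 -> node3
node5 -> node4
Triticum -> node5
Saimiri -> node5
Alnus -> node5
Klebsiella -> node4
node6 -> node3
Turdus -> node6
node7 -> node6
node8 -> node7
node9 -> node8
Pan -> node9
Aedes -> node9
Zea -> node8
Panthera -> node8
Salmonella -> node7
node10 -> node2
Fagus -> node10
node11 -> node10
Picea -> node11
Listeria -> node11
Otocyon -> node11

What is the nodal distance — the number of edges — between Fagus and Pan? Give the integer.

8

The MRCA of Fagus and Pan is the node subtending ((Urocyon,((Triticum,Saimiri,Alnus),Klebsiella),(Turdus,(((Pan,Aedes),Zea,Panthera),Salmonella))),(Fagus,(Picea,Listeria,Otocyon))).
From Fagus up to that node: 2 branches. From Pan up to the same node: 6 branches. Total: 2 + 6 = 8.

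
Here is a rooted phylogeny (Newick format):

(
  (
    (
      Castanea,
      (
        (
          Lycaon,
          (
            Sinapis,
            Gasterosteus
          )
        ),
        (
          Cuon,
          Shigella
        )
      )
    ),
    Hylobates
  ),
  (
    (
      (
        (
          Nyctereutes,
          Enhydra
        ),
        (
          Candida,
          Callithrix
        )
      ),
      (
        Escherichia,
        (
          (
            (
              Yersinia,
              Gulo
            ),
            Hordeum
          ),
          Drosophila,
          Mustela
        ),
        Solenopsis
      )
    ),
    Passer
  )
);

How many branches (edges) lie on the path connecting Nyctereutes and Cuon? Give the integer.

The MRCA of Nyctereutes and Cuon is the root of the tree.
From Nyctereutes up to that node: 5 branches. From Cuon up to the same node: 5 branches. Total: 5 + 5 = 10.

10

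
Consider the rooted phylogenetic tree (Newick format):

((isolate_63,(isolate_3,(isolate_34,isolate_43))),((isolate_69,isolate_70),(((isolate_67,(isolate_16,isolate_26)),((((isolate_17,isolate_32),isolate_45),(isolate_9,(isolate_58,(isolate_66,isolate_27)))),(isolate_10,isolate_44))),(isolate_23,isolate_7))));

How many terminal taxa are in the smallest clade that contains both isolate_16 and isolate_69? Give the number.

16

The MRCA of isolate_16 and isolate_69 is the node subtending ((isolate_69,isolate_70),(((isolate_67,(isolate_16,isolate_26)),((((isolate_17,isolate_32),isolate_45),(isolate_9,(isolate_58,(isolate_66,isolate_27)))),(isolate_10,isolate_44))),(isolate_23,isolate_7))).
That clade contains 16 terminal taxa: isolate_10, isolate_16, isolate_17, isolate_23, isolate_26, isolate_27, isolate_32, isolate_44, isolate_45, isolate_58, isolate_66, isolate_67, isolate_69, isolate_7, isolate_70, isolate_9.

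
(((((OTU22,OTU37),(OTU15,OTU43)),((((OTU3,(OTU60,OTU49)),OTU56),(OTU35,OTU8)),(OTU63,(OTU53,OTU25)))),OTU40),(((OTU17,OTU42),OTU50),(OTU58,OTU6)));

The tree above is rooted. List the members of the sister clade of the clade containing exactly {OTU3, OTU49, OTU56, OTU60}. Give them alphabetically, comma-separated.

OTU35, OTU8

The clade containing exactly {OTU3, OTU49, OTU56, OTU60} attaches to the tree at the node subtending (((OTU3,(OTU60,OTU49)),OTU56),(OTU35,OTU8)).
The other lineage descending from that same node — the sister group — is (OTU35,OTU8); its 2 tips in alphabetical order are the answer.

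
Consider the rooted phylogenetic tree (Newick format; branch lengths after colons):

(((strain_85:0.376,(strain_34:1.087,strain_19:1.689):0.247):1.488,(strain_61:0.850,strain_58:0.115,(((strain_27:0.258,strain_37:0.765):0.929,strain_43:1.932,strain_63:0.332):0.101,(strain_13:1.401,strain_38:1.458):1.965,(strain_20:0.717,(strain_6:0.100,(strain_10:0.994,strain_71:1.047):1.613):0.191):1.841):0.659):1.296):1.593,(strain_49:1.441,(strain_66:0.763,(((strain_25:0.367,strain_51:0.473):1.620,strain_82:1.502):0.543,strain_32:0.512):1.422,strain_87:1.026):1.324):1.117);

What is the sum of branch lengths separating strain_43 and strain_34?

6.810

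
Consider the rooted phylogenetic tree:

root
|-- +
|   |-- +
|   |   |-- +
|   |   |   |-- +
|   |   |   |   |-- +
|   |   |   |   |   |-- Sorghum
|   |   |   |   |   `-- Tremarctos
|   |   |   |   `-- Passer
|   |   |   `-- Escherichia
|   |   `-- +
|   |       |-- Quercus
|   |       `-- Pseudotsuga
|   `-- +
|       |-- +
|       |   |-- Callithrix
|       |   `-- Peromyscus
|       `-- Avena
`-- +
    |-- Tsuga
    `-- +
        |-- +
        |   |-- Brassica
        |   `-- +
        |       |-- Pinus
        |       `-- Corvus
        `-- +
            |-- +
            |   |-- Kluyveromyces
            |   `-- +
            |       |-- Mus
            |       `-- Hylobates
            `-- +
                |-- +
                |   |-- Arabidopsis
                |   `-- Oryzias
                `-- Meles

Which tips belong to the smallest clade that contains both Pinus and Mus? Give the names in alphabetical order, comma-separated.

Arabidopsis, Brassica, Corvus, Hylobates, Kluyveromyces, Meles, Mus, Oryzias, Pinus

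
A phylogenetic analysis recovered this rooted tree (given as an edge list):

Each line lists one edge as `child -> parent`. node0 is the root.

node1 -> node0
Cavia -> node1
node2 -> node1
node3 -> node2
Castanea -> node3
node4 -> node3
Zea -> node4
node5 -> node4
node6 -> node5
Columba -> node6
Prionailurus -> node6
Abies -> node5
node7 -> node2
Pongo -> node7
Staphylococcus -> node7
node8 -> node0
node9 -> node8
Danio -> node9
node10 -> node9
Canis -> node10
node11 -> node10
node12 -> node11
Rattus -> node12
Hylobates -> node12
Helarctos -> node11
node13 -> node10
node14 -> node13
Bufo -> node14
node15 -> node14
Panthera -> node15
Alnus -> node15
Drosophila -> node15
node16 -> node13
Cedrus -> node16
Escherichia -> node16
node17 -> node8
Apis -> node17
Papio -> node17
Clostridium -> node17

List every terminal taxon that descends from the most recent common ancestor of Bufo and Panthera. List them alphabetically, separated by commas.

Alnus, Bufo, Drosophila, Panthera

Tracing Bufo: it sits inside (Bufo,(Panthera,Alnus,Drosophila)).
Tracing Panthera: it sits inside (Panthera,Alnus,Drosophila).
The smallest clade enclosing both is (Bufo,(Panthera,Alnus,Drosophila)); the answer is its 4 terminal taxa in alphabetical order.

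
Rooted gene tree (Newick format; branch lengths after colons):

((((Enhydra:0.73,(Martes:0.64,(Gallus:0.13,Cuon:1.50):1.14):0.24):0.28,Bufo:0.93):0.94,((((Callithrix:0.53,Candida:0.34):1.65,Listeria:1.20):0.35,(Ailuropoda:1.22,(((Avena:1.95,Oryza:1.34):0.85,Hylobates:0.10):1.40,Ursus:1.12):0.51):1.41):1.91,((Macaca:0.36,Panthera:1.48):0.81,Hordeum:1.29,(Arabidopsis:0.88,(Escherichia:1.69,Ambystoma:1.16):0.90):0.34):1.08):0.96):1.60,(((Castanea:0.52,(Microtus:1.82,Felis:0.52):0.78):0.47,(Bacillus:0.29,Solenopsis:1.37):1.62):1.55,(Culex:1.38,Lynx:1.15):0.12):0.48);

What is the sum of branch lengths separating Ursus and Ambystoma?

The path runs Ursus → … → MRCA → … → Ambystoma; the MRCA is the node subtending ((((Callithrix,Candida),Listeria),(Ailuropoda,(((Avena,Oryza),Hylobates),Ursus))),((Macaca,Panthera),Hordeum,(Arabidopsis,(Escherichia,Ambystoma)))).
Branch lengths along that path: 1.12 + 0.51 + 1.41 + 1.91 + 1.08 + 0.34 + 0.90 + 1.16 = 8.43.

8.43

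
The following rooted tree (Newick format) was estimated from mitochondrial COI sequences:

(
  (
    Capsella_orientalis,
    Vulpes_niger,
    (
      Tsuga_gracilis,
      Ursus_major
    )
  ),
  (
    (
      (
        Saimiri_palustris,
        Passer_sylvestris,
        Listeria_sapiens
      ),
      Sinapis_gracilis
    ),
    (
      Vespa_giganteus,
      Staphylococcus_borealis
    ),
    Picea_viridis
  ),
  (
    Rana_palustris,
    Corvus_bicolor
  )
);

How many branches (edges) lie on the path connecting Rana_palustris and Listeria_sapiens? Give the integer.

6

The MRCA of Rana_palustris and Listeria_sapiens is the root of the tree.
From Rana_palustris up to that node: 2 branches. From Listeria_sapiens up to the same node: 4 branches. Total: 2 + 4 = 6.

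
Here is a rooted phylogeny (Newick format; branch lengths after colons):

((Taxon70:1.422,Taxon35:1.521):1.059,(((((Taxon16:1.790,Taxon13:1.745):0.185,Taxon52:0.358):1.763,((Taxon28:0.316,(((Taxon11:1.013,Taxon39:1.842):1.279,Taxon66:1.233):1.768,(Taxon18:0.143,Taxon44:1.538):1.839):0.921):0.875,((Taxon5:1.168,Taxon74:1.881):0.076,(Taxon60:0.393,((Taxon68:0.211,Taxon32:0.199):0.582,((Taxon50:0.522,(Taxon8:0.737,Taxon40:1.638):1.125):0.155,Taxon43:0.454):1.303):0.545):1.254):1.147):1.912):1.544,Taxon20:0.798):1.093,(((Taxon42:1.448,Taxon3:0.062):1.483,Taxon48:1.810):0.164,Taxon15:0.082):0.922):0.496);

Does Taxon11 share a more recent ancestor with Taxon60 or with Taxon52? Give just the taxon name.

The MRCA of Taxon11 and Taxon60 subtends ((Taxon28,(((Taxon11,Taxon39),Taxon66),(Taxon18,Taxon44))),((Taxon5,Taxon74),(Taxon60,((Taxon68,Taxon32),((Taxon50,(Taxon8,Taxon40)),Taxon43))))) (15 taxa).
The MRCA of Taxon11 and Taxon52 subtends (((Taxon16,Taxon13),Taxon52),((Taxon28,(((Taxon11,Taxon39),Taxon66),(Taxon18,Taxon44))),((Taxon5,Taxon74),(Taxon60,((Taxon68,Taxon32),((Taxon50,(Taxon8,Taxon40)),Taxon43)))))) (18 taxa).
The first is nested inside the second, so Taxon11 shares a more recent common ancestor with Taxon60.

Taxon60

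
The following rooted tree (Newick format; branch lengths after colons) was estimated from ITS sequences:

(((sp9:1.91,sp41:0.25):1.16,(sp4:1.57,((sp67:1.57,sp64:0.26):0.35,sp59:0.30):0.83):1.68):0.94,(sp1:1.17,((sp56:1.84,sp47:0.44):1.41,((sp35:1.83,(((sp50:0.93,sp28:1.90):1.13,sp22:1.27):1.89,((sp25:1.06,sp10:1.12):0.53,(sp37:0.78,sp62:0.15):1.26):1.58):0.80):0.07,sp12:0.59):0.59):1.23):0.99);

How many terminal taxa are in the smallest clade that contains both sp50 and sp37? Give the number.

7

The MRCA of sp50 and sp37 is the node subtending (((sp50,sp28),sp22),((sp25,sp10),(sp37,sp62))).
That clade contains 7 terminal taxa: sp10, sp22, sp25, sp28, sp37, sp50, sp62.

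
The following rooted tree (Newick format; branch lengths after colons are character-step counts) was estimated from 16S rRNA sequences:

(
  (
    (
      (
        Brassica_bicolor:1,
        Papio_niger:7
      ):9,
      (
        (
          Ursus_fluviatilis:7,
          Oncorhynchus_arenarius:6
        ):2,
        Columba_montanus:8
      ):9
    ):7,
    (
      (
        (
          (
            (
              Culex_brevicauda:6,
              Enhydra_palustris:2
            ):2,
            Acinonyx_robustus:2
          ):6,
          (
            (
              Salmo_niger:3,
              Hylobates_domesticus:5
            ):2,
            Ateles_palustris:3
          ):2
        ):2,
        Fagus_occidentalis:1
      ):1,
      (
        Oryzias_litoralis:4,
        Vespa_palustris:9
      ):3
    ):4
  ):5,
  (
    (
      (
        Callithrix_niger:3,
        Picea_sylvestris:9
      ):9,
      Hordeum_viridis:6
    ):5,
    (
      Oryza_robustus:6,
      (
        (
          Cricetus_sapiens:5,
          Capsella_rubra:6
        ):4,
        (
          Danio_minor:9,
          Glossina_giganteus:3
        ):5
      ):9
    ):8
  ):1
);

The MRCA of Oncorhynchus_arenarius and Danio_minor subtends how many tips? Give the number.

22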